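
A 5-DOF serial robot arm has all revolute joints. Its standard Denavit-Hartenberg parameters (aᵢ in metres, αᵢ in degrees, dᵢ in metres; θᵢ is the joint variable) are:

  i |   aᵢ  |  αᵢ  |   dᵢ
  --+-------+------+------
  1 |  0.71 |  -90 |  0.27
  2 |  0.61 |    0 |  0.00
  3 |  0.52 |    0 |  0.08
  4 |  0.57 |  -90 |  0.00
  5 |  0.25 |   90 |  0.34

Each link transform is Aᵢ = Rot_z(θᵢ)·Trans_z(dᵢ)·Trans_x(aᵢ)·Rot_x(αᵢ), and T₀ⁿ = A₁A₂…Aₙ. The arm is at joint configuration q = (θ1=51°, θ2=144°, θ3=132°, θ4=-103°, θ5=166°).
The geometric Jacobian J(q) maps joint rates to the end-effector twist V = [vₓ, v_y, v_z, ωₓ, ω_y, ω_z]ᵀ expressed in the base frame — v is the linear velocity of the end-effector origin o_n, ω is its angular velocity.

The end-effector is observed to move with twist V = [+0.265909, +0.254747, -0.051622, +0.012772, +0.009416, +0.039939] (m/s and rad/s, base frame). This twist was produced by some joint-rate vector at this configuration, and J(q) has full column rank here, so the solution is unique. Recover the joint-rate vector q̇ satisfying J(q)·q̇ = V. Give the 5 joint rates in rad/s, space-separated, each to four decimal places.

o_n = [-0.0753, -0.0620, 0.7262]
J₁: ẑ×o_n = [0.0620, -0.0753, 0.0000], ω = ẑ
J2: z=[-0.7771, 0.6293, 0.0000] o=[0.4468, 0.5518, 0.2700] → [0.2871, 0.3545, 0.8056, -0.7771, 0.6293, 0.0000]
J3: z=[-0.7771, 0.6293, 0.0000] o=[0.1362, 0.1683, -0.0885] → [0.5127, 0.6332, 0.3121, -0.7771, 0.6293, 0.0000]
J4: z=[-0.7771, 0.6293, 0.0000] o=[0.1083, 0.2608, 0.4286] → [0.1873, 0.2312, 0.3664, -0.7771, 0.6293, 0.0000]
J5: z=[-0.0767, -0.0947, 0.9925] o=[-0.2478, -0.1788, 0.3591] → [-0.1507, 0.1993, 0.0074, -0.0767, -0.0947, 0.9925]
q̇ = J⁺·V = [0.1650, -0.0210, 0.7360, -0.7190, -0.1260]

0.1650 -0.0210 0.7360 -0.7190 -0.1260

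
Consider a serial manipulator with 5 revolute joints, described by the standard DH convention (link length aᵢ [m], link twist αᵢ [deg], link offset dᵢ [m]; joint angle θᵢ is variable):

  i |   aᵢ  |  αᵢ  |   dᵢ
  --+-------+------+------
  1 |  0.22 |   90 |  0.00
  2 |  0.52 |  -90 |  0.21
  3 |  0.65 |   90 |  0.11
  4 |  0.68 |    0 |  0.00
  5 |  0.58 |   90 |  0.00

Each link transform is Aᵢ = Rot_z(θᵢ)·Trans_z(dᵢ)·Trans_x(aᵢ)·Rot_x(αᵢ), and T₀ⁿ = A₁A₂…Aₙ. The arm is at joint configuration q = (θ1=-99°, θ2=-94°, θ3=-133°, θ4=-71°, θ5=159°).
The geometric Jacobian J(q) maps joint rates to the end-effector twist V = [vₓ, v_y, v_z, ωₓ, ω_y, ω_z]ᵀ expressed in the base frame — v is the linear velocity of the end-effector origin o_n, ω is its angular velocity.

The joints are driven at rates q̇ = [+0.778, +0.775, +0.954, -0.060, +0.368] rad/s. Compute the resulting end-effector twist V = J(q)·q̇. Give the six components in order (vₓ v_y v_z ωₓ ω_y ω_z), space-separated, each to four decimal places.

-0.2917 -0.5050 -0.7269 -0.7093 -0.8671 0.9362

o_n = [-0.8941, -0.1345, 0.0846]
J₁: ẑ×o_n = [0.1345, -0.8941, 0.0000], ω = ẑ
J2: z=[-0.9877, 0.1564, 0.0000] o=[-0.0344, -0.2173, 0.0000] → [0.0132, 0.0836, 0.0527, -0.9877, 0.1564, 0.0000]
J3: z=[-0.1561, -0.9853, -0.0698] o=[-0.2362, -0.1486, -0.5187] → [-0.5935, 0.1401, -0.6505, -0.1561, -0.9853, -0.0698]
J4: z=[0.6656, -0.1571, 0.7296] o=[-0.7277, -0.2132, -0.0842] → [-0.0839, -0.2338, 0.0262, 0.6656, -0.1571, 0.7296]
J5: z=[0.6656, -0.1571, 0.7296] o=[-0.7889, 0.4352, 0.1113] → [0.4199, -0.0590, -0.3958, 0.6656, -0.1571, 0.7296]
V = J·q̇ = [-0.2917, -0.5050, -0.7269, -0.7093, -0.8671, 0.9362]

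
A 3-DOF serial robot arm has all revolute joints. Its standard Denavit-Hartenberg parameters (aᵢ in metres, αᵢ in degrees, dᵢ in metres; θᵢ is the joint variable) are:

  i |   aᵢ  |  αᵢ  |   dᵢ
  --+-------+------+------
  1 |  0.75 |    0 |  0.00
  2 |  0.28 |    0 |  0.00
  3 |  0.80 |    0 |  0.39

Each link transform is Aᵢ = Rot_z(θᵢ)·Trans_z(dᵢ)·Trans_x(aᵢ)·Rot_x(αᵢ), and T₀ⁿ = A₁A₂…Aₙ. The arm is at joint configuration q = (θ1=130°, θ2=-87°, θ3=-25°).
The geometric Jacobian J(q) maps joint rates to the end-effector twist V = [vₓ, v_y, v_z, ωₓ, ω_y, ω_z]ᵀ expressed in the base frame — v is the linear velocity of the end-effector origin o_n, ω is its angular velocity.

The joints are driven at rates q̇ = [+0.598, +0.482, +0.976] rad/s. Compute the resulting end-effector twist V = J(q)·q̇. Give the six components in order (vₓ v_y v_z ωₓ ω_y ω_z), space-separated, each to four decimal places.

-1.0581 1.4972 0.0000 0.0000 0.0000 2.0560

o_n = [0.4835, 1.0127, 0.3900]
J₁: ẑ×o_n = [-1.0127, 0.4835, 0.0000], ω = ẑ
J2: z=[0.0000, 0.0000, 1.0000] o=[-0.4821, 0.5745, 0.0000] → [-0.4382, 0.9656, 0.0000, 0.0000, 0.0000, 1.0000]
J3: z=[0.0000, 0.0000, 1.0000] o=[-0.2773, 0.7655, 0.0000] → [-0.2472, 0.7608, 0.0000, 0.0000, 0.0000, 1.0000]
V = J·q̇ = [-1.0581, 1.4972, 0.0000, 0.0000, 0.0000, 2.0560]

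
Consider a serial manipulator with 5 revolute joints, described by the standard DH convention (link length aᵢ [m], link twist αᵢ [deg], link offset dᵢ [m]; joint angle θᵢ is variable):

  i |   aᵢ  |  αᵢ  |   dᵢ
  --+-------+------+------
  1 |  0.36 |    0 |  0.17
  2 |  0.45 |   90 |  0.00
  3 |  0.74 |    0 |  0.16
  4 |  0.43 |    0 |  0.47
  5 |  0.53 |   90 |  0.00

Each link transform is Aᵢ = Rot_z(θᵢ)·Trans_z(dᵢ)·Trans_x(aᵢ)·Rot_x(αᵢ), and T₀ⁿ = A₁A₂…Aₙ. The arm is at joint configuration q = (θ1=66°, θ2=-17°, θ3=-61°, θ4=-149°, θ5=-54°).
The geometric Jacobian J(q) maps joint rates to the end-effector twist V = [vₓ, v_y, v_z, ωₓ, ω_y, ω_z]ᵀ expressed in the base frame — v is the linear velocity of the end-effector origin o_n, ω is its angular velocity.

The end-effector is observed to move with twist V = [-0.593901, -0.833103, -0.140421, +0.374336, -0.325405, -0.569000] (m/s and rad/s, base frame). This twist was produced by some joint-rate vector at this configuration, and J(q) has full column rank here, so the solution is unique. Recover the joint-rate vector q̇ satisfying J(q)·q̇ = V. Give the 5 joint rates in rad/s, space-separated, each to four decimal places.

0.3440 -0.9130 -0.6750 0.3280 0.8430

o_n = [0.8718, 0.2031, 0.2649]
J₁: ẑ×o_n = [-0.2031, 0.8718, 0.0000], ω = ẑ
J2: z=[0.0000, 0.0000, 1.0000] o=[0.1464, 0.3289, 0.1700] → [0.1258, 0.7254, -0.0000, 0.0000, 0.0000, 1.0000]
J3: z=[0.7547, -0.6561, 0.0000] o=[0.4417, 0.6685, 0.1700] → [-0.0622, -0.0716, -0.0690, 0.7547, -0.6561, 0.0000]
J4: z=[0.7547, -0.6561, 0.0000] o=[0.7978, 0.8343, -0.4772] → [-0.4869, -0.5601, -0.4278, 0.7547, -0.6561, 0.0000]
J5: z=[0.7547, -0.6561, 0.0000] o=[0.9082, 0.2449, -0.2622] → [-0.3458, -0.3978, -0.0554, 0.7547, -0.6561, 0.0000]
q̇ = J⁺·V = [0.3440, -0.9130, -0.6750, 0.3280, 0.8430]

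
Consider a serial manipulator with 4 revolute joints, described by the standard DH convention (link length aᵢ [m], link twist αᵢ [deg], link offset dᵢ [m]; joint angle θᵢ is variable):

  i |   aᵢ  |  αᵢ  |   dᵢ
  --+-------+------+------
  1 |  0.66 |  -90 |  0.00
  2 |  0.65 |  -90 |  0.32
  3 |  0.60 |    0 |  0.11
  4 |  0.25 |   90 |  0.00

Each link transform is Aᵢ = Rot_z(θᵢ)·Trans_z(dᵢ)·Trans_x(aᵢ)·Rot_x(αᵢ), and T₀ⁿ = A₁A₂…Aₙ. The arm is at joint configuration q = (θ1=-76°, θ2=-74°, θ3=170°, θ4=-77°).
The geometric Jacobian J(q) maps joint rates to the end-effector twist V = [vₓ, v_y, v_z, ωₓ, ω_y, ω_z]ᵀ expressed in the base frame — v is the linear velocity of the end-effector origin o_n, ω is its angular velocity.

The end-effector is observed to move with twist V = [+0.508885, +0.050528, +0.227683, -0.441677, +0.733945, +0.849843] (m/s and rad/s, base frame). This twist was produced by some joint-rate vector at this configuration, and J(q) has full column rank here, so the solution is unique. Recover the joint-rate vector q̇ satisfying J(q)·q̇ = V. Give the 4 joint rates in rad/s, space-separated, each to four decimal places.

o_n = [0.1555, -0.7635, 0.0139]
J₁: ẑ×o_n = [0.7635, 0.1555, -0.0000], ω = ẑ
J2: z=[0.9703, 0.2419, 0.0000] o=[0.1597, -0.6404, 0.0000] → [0.0034, -0.0135, -0.1184, 0.9703, 0.2419, 0.0000]
J3: z=[0.2326, -0.9327, -0.2756] o=[0.5135, -0.7368, 0.6248] → [0.5624, 0.2407, -0.3401, 0.2326, -0.9327, -0.2756]
J4: z=[0.2326, -0.9327, -0.2756] o=[0.3986, -0.7066, 0.0265] → [-0.0040, 0.0699, -0.2400, 0.2326, -0.9327, -0.2756]
q̇ = J⁺·V = [0.6150, -0.2510, 0.0650, -0.9170]

0.6150 -0.2510 0.0650 -0.9170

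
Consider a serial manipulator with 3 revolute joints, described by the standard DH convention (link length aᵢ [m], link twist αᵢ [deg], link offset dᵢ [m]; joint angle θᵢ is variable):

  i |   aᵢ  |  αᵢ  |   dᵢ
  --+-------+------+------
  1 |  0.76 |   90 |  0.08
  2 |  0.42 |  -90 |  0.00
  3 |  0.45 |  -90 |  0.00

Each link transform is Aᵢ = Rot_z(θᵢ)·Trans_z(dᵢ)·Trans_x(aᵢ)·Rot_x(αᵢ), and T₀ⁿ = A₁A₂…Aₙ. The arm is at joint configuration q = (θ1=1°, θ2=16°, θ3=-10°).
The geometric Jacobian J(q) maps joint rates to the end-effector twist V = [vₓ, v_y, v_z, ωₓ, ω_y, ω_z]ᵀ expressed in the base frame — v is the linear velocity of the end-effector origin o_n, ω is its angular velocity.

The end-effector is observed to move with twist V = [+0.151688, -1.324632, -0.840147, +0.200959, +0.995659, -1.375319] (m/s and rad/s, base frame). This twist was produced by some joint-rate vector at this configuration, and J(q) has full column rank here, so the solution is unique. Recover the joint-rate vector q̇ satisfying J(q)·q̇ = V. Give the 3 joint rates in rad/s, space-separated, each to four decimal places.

o_n = [1.5908, -0.0504, 0.3179]
J₁: ẑ×o_n = [0.0504, 1.5908, -0.0000], ω = ẑ
J2: z=[0.0175, -0.9998, 0.0000] o=[0.7599, 0.0133, 0.0800] → [-0.2379, -0.0042, 0.8297, 0.0175, -0.9998, 0.0000]
J3: z=[-0.2756, -0.0048, 0.9613] o=[1.1636, 0.0203, 0.1958] → [0.0674, 0.4444, 0.0215, -0.2756, -0.0048, 0.9613]
q̇ = J⁺·V = [-0.6140, -0.9920, -0.7920]

-0.6140 -0.9920 -0.7920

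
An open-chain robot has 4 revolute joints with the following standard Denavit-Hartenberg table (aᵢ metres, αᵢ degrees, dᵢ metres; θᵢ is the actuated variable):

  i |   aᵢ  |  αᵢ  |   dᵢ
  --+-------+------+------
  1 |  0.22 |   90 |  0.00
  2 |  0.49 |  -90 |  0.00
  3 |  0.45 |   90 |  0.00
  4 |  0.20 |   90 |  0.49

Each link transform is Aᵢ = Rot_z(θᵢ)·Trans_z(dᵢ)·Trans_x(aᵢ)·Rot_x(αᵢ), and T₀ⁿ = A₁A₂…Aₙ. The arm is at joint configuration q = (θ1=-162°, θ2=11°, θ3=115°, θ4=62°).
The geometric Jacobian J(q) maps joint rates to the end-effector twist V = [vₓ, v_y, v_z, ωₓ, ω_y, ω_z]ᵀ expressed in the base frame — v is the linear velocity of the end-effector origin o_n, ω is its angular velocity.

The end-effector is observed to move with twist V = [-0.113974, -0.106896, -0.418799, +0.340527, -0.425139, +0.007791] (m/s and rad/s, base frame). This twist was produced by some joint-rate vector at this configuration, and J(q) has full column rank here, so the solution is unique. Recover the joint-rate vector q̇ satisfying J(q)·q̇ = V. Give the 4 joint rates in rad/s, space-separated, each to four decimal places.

o_n = [-0.6183, -0.9369, 0.3077]
J₁: ẑ×o_n = [0.9369, -0.6183, 0.0000], ω = ẑ
J2: z=[-0.3090, 0.9511, 0.0000] o=[-0.2092, -0.0680, 0.0000] → [0.2927, 0.0951, 0.6576, -0.3090, 0.9511, 0.0000]
J3: z=[0.1815, 0.0590, 0.9816] o=[-0.6667, -0.2166, 0.0935] → [0.7197, 0.0086, -0.1336, 0.1815, 0.0590, 0.9816]
J4: z=[-0.7155, -0.6769, 0.1729] o=[-0.3631, -0.5468, 0.0572] → [-0.1021, 0.1351, 0.1064, -0.7155, -0.6769, 0.1729]
q̇ = J⁺·V = [0.0340, -0.6000, 0.0110, -0.2140]

0.0340 -0.6000 0.0110 -0.2140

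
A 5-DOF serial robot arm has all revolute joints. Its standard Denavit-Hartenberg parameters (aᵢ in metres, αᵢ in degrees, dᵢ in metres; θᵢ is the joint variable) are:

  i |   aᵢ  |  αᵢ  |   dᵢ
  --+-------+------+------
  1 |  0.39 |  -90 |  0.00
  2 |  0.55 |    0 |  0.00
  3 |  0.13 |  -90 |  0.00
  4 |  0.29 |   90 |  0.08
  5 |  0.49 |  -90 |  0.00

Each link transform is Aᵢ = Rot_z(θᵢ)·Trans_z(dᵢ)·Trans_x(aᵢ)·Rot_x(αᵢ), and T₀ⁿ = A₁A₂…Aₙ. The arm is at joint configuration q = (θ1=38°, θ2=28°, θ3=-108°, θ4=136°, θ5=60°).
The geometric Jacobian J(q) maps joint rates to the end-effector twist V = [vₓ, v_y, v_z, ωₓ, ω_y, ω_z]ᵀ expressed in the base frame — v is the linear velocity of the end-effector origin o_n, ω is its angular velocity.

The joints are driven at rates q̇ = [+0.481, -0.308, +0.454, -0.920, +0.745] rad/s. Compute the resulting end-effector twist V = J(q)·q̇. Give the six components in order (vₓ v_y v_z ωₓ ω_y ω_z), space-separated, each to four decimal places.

0.0736 0.6976 0.6125 -0.4031 -0.8097 1.1504

o_n = [1.2753, 0.5248, -0.5968]
J₁: ẑ×o_n = [-0.5248, 1.2753, 0.0000], ω = ẑ
J2: z=[-0.6157, 0.7880, 0.0000] o=[0.3073, 0.2401, 0.0000] → [-0.4703, -0.3674, -0.9381, -0.6157, 0.7880, 0.0000]
J3: z=[-0.6157, 0.7880, 0.0000] o=[0.6900, 0.5391, -0.2582] → [-0.2668, -0.2084, -0.4524, -0.6157, 0.7880, 0.0000]
J4: z=[0.7760, 0.6063, -0.1736] o=[0.7078, 0.5530, -0.1302] → [-0.2878, 0.2635, -0.3660, 0.7760, 0.6063, -0.1736]
J5: z=[0.5379, -0.4926, 0.6841] o=[0.8654, 0.4204, -0.3495] → [0.0504, 0.4135, 0.2581, 0.5379, -0.4926, 0.6841]
V = J·q̇ = [0.0736, 0.6976, 0.6125, -0.4031, -0.8097, 1.1504]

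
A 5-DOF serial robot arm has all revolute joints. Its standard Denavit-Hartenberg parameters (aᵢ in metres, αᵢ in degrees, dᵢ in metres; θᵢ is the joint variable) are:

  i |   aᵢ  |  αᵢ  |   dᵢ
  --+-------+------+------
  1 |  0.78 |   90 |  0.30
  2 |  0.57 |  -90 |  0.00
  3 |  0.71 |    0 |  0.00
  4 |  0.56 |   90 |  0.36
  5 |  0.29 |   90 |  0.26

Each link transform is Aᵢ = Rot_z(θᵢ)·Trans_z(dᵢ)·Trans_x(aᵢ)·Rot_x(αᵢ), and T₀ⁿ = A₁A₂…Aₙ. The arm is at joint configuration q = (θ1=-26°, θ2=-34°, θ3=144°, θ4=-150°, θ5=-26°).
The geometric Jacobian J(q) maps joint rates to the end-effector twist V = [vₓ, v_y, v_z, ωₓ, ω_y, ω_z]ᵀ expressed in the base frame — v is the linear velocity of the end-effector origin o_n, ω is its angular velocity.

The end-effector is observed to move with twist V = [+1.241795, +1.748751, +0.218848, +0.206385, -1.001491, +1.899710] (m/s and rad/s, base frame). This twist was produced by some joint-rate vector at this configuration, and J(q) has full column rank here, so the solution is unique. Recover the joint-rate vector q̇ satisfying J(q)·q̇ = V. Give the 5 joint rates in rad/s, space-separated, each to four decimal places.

o_n = [1.4347, -0.6186, 0.0543]
J₁: ẑ×o_n = [0.6186, 1.4347, -0.0000], ω = ẑ
J2: z=[-0.4384, -0.8988, 0.0000] o=[0.7011, -0.3419, 0.3000] → [0.2208, -0.1077, 0.7807, -0.4384, -0.8988, 0.0000]
J3: z=[0.5026, -0.2451, 0.8290] o=[1.1258, -0.5491, -0.0187] → [0.0397, 0.2194, 0.0408, 0.5026, -0.2451, 0.8290]
J4: z=[0.5026, -0.2451, 0.8290] o=[0.8807, 0.0348, 0.3025] → [0.6025, 0.5840, -0.1926, 0.5026, -0.2451, 0.8290]
J5: z=[-0.5139, -0.8559, 0.0585] o=[1.4510, -0.3085, 0.2895] → [0.2194, -0.1218, 0.1454, -0.5139, -0.8559, 0.0585]
q̇ = J⁺·V = [0.8940, 0.3850, 0.3600, 0.8230, 0.4270]

0.8940 0.3850 0.3600 0.8230 0.4270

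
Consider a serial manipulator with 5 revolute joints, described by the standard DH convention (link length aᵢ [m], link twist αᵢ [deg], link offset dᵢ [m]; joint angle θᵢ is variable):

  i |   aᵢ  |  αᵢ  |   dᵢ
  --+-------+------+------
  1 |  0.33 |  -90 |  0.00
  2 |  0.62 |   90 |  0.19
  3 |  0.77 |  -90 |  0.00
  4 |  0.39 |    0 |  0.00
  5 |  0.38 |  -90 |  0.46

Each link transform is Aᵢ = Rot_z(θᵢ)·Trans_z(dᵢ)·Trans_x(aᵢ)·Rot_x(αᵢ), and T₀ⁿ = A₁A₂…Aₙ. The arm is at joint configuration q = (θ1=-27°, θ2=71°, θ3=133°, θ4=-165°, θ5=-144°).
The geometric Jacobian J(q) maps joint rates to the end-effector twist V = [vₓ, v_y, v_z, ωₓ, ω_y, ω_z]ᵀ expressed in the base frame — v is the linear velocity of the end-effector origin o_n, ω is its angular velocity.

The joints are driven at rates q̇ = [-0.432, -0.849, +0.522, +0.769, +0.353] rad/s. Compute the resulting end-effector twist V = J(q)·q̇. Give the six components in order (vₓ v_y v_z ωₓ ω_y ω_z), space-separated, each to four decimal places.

-0.1671 -0.6204 -0.2801 -0.5311 -1.5411 0.5138

o_n = [0.2412, 0.2573, 0.0764]
J₁: ẑ×o_n = [-0.2573, 0.2412, 0.0000], ω = ẑ
J2: z=[0.4540, 0.8910, 0.0000] o=[0.2940, -0.1498, 0.0000] → [0.0681, -0.0347, 0.2319, 0.4540, 0.8910, 0.0000]
J3: z=[0.8425, -0.4293, 0.3256] o=[0.5601, -0.0722, -0.5862] → [-0.3917, -0.6621, 0.1407, 0.8425, -0.4293, 0.3256]
J4: z=[-0.5218, -0.4996, 0.6915] o=[0.6635, 0.5072, -0.0897] → [0.0898, -0.2053, -0.0806, -0.5218, -0.4996, 0.6915]
J5: z=[-0.5218, -0.4996, 0.6915] o=[0.6980, 0.1804, -0.2997] → [-0.2411, -0.1196, -0.2683, -0.5218, -0.4996, 0.6915]
V = J·q̇ = [-0.1671, -0.6204, -0.2801, -0.5311, -1.5411, 0.5138]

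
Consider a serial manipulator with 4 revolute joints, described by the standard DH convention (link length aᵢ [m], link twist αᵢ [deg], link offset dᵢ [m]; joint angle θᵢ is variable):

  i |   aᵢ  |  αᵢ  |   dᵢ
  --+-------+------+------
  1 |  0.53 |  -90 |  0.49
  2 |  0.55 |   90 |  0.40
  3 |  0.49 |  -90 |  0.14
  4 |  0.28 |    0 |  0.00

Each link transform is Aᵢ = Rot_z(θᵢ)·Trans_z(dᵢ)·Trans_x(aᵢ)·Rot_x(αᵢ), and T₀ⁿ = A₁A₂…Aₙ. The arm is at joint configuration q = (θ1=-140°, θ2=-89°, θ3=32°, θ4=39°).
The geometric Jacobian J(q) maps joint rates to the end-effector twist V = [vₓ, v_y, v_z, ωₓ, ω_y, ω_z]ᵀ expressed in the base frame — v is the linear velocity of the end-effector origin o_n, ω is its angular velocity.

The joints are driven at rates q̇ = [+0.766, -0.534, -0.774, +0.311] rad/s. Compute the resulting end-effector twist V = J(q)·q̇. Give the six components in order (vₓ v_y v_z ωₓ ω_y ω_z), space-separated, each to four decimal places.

0.8412 0.7639 0.2726 -0.7643 -0.2886 0.5877

o_n = [0.0490, -0.9705, 1.6393]
J₁: ẑ×o_n = [0.9705, 0.0490, -0.0000], ω = ẑ
J2: z=[0.6428, -0.7660, 0.0000] o=[-0.4060, -0.3407, 0.4900] → [-0.8804, -0.7387, -0.0563, 0.6428, -0.7660, 0.0000]
J3: z=[0.7659, 0.6427, 0.0175] o=[-0.1562, -0.6533, 1.0399] → [0.3907, -0.4555, -0.3749, 0.7659, 0.6427, 0.0175]
J4: z=[0.5522, -0.6437, -0.5298] o=[0.1123, -0.7669, 1.4578] → [-0.2247, -0.0666, -0.1532, 0.5522, -0.6437, -0.5298]
V = J·q̇ = [0.8412, 0.7639, 0.2726, -0.7643, -0.2886, 0.5877]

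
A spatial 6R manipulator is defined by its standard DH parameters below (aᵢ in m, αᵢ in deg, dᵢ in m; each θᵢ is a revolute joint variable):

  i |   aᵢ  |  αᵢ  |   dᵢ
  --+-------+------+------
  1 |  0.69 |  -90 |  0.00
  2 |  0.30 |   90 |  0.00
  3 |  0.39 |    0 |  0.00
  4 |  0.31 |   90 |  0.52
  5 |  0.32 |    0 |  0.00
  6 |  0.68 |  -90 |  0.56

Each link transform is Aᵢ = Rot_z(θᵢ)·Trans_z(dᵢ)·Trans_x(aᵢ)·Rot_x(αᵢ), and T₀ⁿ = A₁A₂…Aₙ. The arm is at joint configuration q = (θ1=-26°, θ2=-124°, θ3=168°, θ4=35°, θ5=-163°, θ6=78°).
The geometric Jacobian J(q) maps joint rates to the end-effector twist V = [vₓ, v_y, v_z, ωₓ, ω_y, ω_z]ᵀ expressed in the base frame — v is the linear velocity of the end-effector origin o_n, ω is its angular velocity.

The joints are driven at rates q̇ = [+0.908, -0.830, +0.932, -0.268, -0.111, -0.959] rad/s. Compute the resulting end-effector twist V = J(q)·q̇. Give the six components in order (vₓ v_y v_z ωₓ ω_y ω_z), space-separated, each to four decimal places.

-0.1394 0.8972 0.5838 -1.5005 -1.2875 0.8833

o_n = [1.2380, 0.0324, -0.1569]
J₁: ẑ×o_n = [-0.0324, 1.2380, 0.0000], ω = ẑ
J2: z=[0.4384, 0.8988, 0.0000] o=[0.6202, -0.3025, 0.0000] → [-0.1410, 0.0688, -0.4085, 0.4384, 0.8988, 0.0000]
J3: z=[-0.7451, 0.3634, -0.5592] o=[0.4694, -0.2289, 0.2487] → [-0.0013, -0.7320, -0.4741, -0.7451, 0.3634, -0.5592]
J4: z=[-0.7451, 0.3634, -0.5592] o=[0.6967, -0.2496, -0.0675] → [0.1252, -0.3693, -0.4069, -0.7451, 0.3634, -0.5592]
J5: z=[0.5999, 0.7316, -0.3239] o=[0.3995, -0.2394, -0.5949] → [0.4085, -0.5344, -0.4504, 0.5999, 0.7316, -0.3239]
J6: z=[0.5999, 0.7316, -0.3239] o=[0.3801, -0.0969, -0.3090] → [0.1532, -0.3692, -0.5501, 0.5999, 0.7316, -0.3239]
V = J·q̇ = [-0.1394, 0.8972, 0.5838, -1.5005, -1.2875, 0.8833]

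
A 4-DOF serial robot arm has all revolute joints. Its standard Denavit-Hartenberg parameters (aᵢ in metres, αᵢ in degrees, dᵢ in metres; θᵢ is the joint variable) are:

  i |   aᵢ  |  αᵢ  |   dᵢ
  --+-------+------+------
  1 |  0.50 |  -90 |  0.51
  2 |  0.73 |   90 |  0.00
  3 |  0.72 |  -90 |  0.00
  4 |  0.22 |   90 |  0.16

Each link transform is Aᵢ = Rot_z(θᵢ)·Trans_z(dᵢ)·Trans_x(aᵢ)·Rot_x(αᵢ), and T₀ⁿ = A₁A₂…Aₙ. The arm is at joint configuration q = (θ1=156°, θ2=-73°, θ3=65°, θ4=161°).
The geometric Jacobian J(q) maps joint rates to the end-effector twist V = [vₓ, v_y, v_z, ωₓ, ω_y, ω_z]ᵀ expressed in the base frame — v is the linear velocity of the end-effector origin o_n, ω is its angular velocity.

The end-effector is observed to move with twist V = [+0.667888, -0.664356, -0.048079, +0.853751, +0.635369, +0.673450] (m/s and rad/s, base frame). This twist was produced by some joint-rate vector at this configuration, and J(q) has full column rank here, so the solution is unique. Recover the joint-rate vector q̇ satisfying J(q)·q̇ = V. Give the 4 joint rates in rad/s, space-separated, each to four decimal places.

0.3510 -0.8550 0.5930 -0.1720

o_n = [-0.9496, -0.1591, 1.2554]
J₁: ẑ×o_n = [0.1591, -0.9496, 0.0000], ω = ẑ
J2: z=[-0.4067, -0.9135, 0.0000] o=[-0.4568, 0.2034, 0.5100] → [-0.6810, 0.3032, -0.3028, -0.4067, -0.9135, 0.0000]
J3: z=[0.8736, -0.3890, 0.2924] o=[-0.6518, 0.2902, 1.2081] → [0.1130, -0.1284, -0.5084, 0.8736, -0.3890, 0.2924]
J4: z=[0.0702, -0.4939, -0.8667] o=[-0.9984, -0.2698, 1.4991] → [0.2162, -0.0252, 0.0319, 0.0702, -0.4939, -0.8667]
q̇ = J⁺·V = [0.3510, -0.8550, 0.5930, -0.1720]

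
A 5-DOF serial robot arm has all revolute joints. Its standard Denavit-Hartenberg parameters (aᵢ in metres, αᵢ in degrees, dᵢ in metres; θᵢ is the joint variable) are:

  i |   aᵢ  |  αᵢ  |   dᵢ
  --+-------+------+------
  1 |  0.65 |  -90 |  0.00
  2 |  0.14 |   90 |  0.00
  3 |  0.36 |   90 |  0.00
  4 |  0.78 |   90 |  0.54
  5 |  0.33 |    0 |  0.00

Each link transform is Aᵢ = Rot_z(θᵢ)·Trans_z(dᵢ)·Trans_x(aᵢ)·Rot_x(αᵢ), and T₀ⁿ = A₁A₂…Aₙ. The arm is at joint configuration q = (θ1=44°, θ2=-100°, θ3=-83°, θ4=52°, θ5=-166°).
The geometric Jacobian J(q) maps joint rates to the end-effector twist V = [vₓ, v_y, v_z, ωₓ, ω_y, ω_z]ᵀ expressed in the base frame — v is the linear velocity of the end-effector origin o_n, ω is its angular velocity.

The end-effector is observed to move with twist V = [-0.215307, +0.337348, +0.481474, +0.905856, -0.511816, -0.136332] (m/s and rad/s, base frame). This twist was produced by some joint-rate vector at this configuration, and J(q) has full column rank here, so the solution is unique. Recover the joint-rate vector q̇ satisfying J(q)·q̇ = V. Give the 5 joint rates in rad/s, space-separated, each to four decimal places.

o_n = [0.7230, -0.2671, -0.2977]
J₁: ẑ×o_n = [0.2671, 0.7230, -0.0000], ω = ẑ
J2: z=[-0.6947, 0.7193, 0.0000] o=[0.4676, 0.4515, 0.0000] → [-0.2141, -0.2068, 0.3154, -0.6947, 0.7193, 0.0000]
J3: z=[-0.7084, -0.6841, -0.1736] o=[0.4501, 0.4346, 0.1379] → [0.1761, -0.3559, 0.6838, -0.7084, -0.6841, -0.1736]
J4: z=[0.2086, 0.0321, -0.9775] o=[0.6928, 0.1723, 0.1811] → [-0.4448, 0.0704, -0.0926, 0.2086, 0.0321, -0.9775]
J5: z=[0.9675, -0.1530, 0.2015] o=[0.6938, -0.5808, -0.3959] → [-0.0782, -0.0891, 0.3080, 0.9675, -0.1530, 0.2015]
q̇ = J⁺·V = [0.6810, -0.1190, 0.4500, 0.9570, 0.9740]

0.6810 -0.1190 0.4500 0.9570 0.9740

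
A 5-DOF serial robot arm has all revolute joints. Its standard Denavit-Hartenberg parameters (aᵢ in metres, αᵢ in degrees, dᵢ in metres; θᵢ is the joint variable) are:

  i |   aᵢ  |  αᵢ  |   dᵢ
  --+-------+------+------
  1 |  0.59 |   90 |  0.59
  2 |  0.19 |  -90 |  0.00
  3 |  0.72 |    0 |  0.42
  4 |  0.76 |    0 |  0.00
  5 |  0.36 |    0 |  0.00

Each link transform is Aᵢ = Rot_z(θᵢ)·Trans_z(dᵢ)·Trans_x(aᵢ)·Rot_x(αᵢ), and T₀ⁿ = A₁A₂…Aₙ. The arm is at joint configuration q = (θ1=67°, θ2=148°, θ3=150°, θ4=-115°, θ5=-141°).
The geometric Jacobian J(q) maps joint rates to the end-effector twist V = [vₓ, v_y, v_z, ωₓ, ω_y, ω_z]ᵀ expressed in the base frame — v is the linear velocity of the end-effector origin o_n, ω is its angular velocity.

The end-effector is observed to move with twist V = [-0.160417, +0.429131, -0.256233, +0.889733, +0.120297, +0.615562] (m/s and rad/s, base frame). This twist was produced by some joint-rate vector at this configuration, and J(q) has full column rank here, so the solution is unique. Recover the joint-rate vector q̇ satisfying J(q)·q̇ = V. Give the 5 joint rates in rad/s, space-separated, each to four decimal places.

-0.1180 0.7720 -0.5470 0.4230 -0.7410

o_n = [-0.3003, 0.4439, 0.2814]
J₁: ẑ×o_n = [-0.4439, -0.3003, 0.0000], ω = ẑ
J2: z=[0.9205, -0.3907, 0.0000] o=[0.2305, 0.5431, 0.5900] → [0.1206, 0.2841, -0.2987, 0.9205, -0.3907, 0.0000]
J3: z=[-0.2071, -0.4878, -0.8480] o=[0.1676, 0.3948, 0.6907] → [0.2413, 0.3120, -0.2384, -0.2071, -0.4878, -0.8480]
J4: z=[-0.2071, -0.4878, -0.8480] o=[-0.0442, 0.8173, 0.0041] → [-0.4519, 0.2746, -0.0476, -0.2071, -0.4878, -0.8480]
J5: z=[-0.2071, -0.4878, -0.8480] o=[-0.6517, 0.5017, 0.3340] → [-0.0233, -0.3089, 0.1834, -0.2071, -0.4878, -0.8480]
q̇ = J⁺·V = [-0.1180, 0.7720, -0.5470, 0.4230, -0.7410]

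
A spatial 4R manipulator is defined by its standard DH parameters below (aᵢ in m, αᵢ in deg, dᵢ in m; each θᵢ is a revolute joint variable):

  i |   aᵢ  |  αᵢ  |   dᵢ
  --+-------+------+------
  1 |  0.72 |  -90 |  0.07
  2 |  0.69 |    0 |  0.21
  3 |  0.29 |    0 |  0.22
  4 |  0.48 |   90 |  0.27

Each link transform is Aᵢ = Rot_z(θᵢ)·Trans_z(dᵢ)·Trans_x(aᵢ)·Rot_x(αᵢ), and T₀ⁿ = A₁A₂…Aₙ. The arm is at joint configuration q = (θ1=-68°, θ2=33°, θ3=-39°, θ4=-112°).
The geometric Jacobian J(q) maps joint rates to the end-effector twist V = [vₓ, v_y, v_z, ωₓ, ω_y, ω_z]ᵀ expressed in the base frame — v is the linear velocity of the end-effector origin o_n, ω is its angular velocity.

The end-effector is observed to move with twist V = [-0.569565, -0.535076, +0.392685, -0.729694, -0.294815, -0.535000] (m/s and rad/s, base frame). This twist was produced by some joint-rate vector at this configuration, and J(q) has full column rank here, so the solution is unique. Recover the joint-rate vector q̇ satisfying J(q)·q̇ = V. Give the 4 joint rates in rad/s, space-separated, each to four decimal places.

-0.5350 -0.6910 0.1010 -0.1970

o_n = [1.1591, -1.0004, 0.1483]
J₁: ẑ×o_n = [1.0004, 1.1591, -0.0000], ω = ẑ
J2: z=[0.9272, 0.3746, 0.0000] o=[0.2697, -0.6676, 0.0700] → [0.0293, -0.0726, -0.6417, 0.9272, 0.3746, 0.0000]
J3: z=[0.9272, 0.3746, 0.0000] o=[0.6812, -1.1255, -0.3058] → [0.1701, -0.4211, -0.0631, 0.9272, 0.3746, 0.0000]
J4: z=[0.9272, 0.3746, 0.0000] o=[0.9932, -1.3104, -0.2755] → [0.1588, -0.3930, 0.2253, 0.9272, 0.3746, 0.0000]
q̇ = J⁺·V = [-0.5350, -0.6910, 0.1010, -0.1970]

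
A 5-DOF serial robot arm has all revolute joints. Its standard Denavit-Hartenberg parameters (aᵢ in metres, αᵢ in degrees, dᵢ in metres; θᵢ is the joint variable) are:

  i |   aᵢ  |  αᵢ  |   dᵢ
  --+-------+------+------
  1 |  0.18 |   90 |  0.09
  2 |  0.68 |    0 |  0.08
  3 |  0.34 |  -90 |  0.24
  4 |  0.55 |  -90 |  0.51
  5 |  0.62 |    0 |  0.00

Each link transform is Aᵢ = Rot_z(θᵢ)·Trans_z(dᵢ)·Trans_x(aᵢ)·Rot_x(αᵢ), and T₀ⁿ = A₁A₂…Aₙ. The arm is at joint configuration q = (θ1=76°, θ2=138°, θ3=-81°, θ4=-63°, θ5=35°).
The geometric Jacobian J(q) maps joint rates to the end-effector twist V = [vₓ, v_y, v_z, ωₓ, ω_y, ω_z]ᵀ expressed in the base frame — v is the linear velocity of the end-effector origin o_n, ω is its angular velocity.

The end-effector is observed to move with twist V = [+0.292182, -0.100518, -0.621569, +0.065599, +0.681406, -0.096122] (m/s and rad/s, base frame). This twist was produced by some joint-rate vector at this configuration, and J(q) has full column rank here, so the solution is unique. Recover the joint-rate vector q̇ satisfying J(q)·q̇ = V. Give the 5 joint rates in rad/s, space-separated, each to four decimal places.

o_n = [1.2231, -0.3133, 1.3170]
J₁: ẑ×o_n = [0.3133, 1.2231, -0.0000], ω = ẑ
J2: z=[0.9703, -0.2419, 0.0000] o=[0.0435, 0.1747, 0.0900] → [-0.2968, -1.1906, -0.1881, 0.9703, -0.2419, 0.0000]
J3: z=[0.9703, -0.2419, 0.0000] o=[-0.0011, -0.3350, 0.5450] → [-0.1868, -0.7491, 0.3173, 0.9703, -0.2419, 0.0000]
J4: z=[-0.2029, -0.8138, 0.5446] o=[0.2766, -0.2134, 0.8302] → [-0.3418, 0.6143, 0.7905, -0.2029, -0.8138, 0.5446]
J5: z=[-0.3231, 0.5807, 0.7473] o=[0.6815, -0.6150, 1.3173] → [-0.2257, 0.4046, -0.4120, -0.3231, 0.5807, 0.7473]
q̇ = J⁺·V = [0.1980, -0.0450, 0.0060, -0.7280, 0.1370]

0.1980 -0.0450 0.0060 -0.7280 0.1370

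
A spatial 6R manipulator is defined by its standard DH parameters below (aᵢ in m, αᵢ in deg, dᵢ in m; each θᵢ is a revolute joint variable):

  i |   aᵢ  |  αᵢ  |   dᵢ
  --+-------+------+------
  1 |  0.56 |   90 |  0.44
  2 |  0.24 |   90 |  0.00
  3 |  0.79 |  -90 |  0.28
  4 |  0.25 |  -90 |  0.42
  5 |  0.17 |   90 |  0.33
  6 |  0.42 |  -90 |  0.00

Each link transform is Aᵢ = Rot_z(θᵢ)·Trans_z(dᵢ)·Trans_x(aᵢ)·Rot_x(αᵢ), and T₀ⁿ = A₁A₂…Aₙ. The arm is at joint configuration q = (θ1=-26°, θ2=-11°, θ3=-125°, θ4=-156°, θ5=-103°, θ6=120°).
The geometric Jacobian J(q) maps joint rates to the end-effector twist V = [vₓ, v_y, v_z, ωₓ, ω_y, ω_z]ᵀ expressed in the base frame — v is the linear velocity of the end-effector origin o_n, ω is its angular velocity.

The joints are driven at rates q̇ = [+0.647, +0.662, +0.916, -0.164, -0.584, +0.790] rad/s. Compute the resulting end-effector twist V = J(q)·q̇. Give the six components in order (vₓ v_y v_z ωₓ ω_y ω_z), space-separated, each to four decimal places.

o_n = [0.7887, 0.6200, -0.5743]
J₁: ẑ×o_n = [-0.6200, 0.7887, 0.0000], ω = ẑ
J2: z=[-0.4384, -0.8988, 0.0000] o=[0.5033, -0.2455, 0.4400] → [0.9116, -0.4446, -0.1229, -0.4384, -0.8988, 0.0000]
J3: z=[-0.1715, 0.0836, -0.9816] o=[0.7151, -0.3488, 0.3942] → [0.8700, -0.2384, -0.1723, -0.1715, 0.0836, -0.9816]
J4: z=[0.9742, 0.1630, -0.1563] o=[0.5510, 0.4513, 0.2058] → [-0.1008, 0.7228, 0.1256, 0.9742, 0.1630, -0.1563]
J5: z=[-0.2164, 0.4763, -0.8522] o=[0.9762, 0.3037, 0.0154] → [-0.0113, 0.0322, 0.0209, -0.2164, 0.4763, -0.8522]
J6: z=[-0.2820, 0.8052, 0.5216] o=[1.0637, 0.5210, -0.2727] → [-0.2945, -0.2285, 0.1935, -0.2820, 0.8052, 0.5216]
V = J·q̇ = [0.7897, -0.3203, -0.1191, -0.7034, -0.1871, 0.6832]

0.7897 -0.3203 -0.1191 -0.7034 -0.1871 0.6832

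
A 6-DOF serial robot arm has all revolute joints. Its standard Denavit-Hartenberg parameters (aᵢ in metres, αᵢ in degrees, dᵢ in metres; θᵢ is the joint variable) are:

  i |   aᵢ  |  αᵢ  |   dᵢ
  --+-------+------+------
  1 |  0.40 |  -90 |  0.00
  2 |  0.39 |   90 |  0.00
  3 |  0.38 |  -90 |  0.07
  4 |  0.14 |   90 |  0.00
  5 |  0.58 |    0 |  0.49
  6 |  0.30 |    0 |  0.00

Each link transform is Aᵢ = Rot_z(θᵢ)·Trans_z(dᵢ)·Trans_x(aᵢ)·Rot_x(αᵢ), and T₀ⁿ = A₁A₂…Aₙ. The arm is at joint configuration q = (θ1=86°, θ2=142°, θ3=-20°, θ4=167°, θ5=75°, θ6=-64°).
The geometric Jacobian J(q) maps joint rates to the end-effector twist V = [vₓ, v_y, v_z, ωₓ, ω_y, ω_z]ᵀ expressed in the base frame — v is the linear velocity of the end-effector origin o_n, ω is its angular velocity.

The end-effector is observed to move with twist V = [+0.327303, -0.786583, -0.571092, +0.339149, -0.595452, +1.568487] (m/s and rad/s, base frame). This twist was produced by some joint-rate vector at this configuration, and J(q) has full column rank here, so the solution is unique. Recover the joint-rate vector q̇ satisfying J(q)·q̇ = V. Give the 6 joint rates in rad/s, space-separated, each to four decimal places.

0.9500 -0.5560 -0.8200 0.1890 -0.3460 0.3650

o_n = [-0.6301, -0.3035, 0.1005]
J₁: ẑ×o_n = [0.3035, -0.6301, 0.0000], ω = ẑ
J2: z=[-0.9976, 0.0698, 0.0000] o=[0.0279, 0.3990, 0.0000] → [0.0070, 0.1003, 0.7468, -0.9976, 0.0698, 0.0000]
J3: z=[0.0429, 0.6142, -0.7880] o=[0.0065, 0.0925, -0.2401] → [-0.1029, 0.4870, 0.3739, 0.0429, 0.6142, -0.7880]
J4: z=[-0.9562, -0.2033, -0.2106] o=[0.1195, -0.1543, -0.5151] → [-0.1566, 0.7465, -0.0097, -0.9562, -0.2033, -0.2106]
J5: z=[0.0233, -0.7700, 0.6377] o=[0.0786, -0.0696, -0.4114] → [-0.2450, -0.4639, -0.5512, 0.0233, -0.7700, 0.6377]
J6: z=[0.0233, -0.7700, 0.6377] o=[-0.4894, -0.4700, -0.1057] → [-0.2649, -0.0945, -0.1044, 0.0233, -0.7700, 0.6377]
q̇ = J⁺·V = [0.9500, -0.5560, -0.8200, 0.1890, -0.3460, 0.3650]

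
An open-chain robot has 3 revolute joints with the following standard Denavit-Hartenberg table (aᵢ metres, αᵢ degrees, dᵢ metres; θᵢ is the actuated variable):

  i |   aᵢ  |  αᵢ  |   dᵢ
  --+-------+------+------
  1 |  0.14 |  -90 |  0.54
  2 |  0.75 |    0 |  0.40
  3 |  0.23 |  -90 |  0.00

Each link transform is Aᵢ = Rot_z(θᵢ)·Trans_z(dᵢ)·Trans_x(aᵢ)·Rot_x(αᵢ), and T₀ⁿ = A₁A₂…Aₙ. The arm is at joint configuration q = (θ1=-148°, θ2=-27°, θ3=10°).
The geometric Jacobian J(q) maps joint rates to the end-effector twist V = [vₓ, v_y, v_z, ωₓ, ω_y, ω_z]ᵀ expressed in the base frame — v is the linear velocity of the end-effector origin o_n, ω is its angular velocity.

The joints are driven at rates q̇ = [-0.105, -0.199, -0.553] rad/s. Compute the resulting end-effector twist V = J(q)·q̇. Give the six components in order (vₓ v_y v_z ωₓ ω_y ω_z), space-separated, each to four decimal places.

o_n = [-0.6600, -0.8841, 0.9477]
J₁: ẑ×o_n = [0.8841, -0.6600, 0.0000], ω = ẑ
J2: z=[0.5299, -0.8480, 0.0000] o=[-0.1187, -0.0742, 0.5400] → [-0.3458, -0.2161, -0.8882, 0.5299, -0.8480, 0.0000]
J3: z=[0.5299, -0.8480, 0.0000] o=[-0.4735, -0.7675, 0.8805] → [-0.0570, -0.0356, -0.2200, 0.5299, -0.8480, 0.0000]
V = J·q̇ = [0.0075, 0.1320, 0.2984, -0.3985, 0.6377, -0.1050]

0.0075 0.1320 0.2984 -0.3985 0.6377 -0.1050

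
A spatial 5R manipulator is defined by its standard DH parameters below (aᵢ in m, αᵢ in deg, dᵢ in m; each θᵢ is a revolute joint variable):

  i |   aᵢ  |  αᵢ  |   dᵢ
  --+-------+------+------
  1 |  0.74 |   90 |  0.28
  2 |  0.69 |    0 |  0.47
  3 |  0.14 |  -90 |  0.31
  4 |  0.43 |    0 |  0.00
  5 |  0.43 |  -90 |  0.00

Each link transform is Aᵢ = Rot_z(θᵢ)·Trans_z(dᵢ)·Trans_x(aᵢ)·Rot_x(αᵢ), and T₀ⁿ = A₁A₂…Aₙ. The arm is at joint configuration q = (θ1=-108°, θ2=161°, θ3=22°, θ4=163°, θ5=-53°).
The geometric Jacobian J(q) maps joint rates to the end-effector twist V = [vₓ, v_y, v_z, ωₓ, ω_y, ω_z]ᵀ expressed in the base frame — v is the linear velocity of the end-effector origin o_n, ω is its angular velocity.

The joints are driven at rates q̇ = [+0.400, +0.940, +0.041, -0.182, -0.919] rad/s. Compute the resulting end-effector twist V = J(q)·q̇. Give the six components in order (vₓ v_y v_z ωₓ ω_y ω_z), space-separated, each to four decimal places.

0.6027 0.4347 -0.2280 -0.9152 0.3579 1.4995

o_n = [-0.3941, -0.4032, 0.5265]
J₁: ẑ×o_n = [0.4032, -0.3941, 0.0000], ω = ẑ
J2: z=[-0.9511, 0.3090, 0.0000] o=[-0.2287, -0.7038, 0.2800] → [0.0762, 0.2345, -0.2347, -0.9511, 0.3090, 0.0000]
J3: z=[-0.9511, 0.3090, 0.0000] o=[-0.4741, 0.0619, 0.5046] → [0.0068, 0.0208, 0.4177, -0.9511, 0.3090, 0.0000]
J4: z=[-0.0162, -0.0498, -0.9986] o=[-0.7257, 0.2907, 0.4973] → [-0.6944, -0.3306, 0.0277, -0.0162, -0.0498, -0.9986]
J5: z=[-0.0162, -0.0498, -0.9986] o=[-0.7330, -0.1387, 0.5188] → [-0.2646, -0.3383, 0.0211, -0.0162, -0.0498, -0.9986]
V = J·q̇ = [0.6027, 0.4347, -0.2280, -0.9152, 0.3579, 1.4995]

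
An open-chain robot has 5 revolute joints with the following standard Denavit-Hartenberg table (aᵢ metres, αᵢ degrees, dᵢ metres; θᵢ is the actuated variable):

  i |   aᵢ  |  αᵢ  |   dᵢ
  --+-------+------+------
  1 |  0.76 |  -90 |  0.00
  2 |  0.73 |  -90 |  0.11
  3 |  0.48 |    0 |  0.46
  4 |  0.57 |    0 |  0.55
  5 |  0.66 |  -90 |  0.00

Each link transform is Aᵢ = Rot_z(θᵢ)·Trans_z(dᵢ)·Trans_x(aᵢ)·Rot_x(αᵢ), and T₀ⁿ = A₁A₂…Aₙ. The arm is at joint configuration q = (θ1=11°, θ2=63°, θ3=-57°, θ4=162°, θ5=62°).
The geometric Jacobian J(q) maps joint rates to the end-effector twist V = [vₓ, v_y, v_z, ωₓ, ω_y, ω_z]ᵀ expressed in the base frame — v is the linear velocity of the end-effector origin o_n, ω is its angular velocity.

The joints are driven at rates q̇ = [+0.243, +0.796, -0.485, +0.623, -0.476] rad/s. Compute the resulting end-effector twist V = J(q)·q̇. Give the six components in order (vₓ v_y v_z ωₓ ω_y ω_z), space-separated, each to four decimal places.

-0.5365 -0.1879 0.8407 0.1437 0.8388 0.3964

o_n = [-0.0123, -0.1924, -0.6375]
J₁: ẑ×o_n = [0.1924, -0.0123, 0.0000], ω = ẑ
J2: z=[-0.1908, 0.9816, 0.0000] o=[0.7460, 0.1450, 0.0000] → [-0.6257, -0.1216, 0.8087, -0.1908, 0.9816, 0.0000]
J3: z=[-0.8746, -0.1700, -0.4540] o=[1.0504, 0.3162, -0.6504] → [-0.2331, 0.4938, 0.2642, -0.8746, -0.1700, -0.4540]
J4: z=[-0.8746, -0.1700, -0.4540] o=[0.6877, 0.6558, -1.0922] → [-0.4624, 0.7155, 0.6229, -0.8746, -0.1700, -0.4540]
J5: z=[-0.8746, -0.1700, -0.4540] o=[0.2460, 0.0091, -1.2105] → [-0.1889, 0.6184, 0.1323, -0.8746, -0.1700, -0.4540]
V = J·q̇ = [-0.5365, -0.1879, 0.8407, 0.1437, 0.8388, 0.3964]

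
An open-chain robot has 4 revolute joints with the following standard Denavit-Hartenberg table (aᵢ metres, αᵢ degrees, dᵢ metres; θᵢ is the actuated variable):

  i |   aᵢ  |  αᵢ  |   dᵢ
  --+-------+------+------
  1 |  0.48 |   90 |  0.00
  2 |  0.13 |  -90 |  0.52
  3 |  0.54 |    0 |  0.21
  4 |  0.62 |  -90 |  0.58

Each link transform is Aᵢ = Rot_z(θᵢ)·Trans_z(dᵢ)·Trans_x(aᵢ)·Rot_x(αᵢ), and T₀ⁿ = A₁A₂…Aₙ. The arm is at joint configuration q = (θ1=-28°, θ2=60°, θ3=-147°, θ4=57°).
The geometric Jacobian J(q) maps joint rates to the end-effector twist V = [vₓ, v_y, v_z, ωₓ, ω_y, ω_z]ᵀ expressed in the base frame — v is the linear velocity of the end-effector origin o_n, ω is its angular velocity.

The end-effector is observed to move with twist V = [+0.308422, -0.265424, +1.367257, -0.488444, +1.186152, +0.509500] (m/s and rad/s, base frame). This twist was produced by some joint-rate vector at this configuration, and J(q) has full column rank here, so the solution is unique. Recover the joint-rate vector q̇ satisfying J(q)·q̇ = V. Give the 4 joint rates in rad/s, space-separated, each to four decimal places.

-0.0610 -0.8180 0.2470 0.8940

o_n = [-0.9961, -1.0946, 0.1154]
J₁: ẑ×o_n = [1.0946, -0.9961, 0.0000], ω = ẑ
J2: z=[-0.4695, -0.8829, 0.0000] o=[0.4238, -0.2253, 0.0000] → [-0.1019, 0.0542, -0.8456, -0.4695, -0.8829, 0.0000]
J3: z=[-0.7647, 0.4066, 0.5000] o=[0.2371, -0.7150, 0.1126] → [0.1909, -0.6144, 0.7916, -0.7647, 0.4066, 0.5000]
J4: z=[-0.7647, 0.4066, 0.5000] o=[-0.2615, -0.7830, -0.1746] → [0.2737, -0.1455, 0.5369, -0.7647, 0.4066, 0.5000]
q̇ = J⁺·V = [-0.0610, -0.8180, 0.2470, 0.8940]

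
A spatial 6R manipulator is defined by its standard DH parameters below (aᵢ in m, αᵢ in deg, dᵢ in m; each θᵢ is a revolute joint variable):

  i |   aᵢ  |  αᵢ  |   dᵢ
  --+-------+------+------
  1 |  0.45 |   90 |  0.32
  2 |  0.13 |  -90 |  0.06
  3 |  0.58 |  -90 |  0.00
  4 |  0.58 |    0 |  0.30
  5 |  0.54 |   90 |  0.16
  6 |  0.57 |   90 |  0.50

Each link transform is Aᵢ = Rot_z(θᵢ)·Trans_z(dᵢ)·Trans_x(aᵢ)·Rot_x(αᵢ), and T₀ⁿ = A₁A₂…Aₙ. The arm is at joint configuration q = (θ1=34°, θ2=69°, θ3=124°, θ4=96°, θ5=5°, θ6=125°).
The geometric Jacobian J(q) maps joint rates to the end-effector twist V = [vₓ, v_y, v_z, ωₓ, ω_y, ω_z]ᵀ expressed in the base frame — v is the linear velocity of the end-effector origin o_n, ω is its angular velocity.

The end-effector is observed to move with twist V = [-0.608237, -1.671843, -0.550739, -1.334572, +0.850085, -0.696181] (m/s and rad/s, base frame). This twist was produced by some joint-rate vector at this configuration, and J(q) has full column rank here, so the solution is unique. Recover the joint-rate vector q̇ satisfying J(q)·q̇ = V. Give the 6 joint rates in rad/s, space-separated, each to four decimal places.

-0.7840 -0.8260 0.7370 -0.7770 0.5470 0.6100

o_n = [0.5784, 0.6621, -1.0980]
J₁: ẑ×o_n = [-0.6621, 0.5784, 0.0000], ω = ẑ
J2: z=[0.5592, -0.8290, 0.0000] o=[0.3731, 0.2516, 0.3200] → [1.1756, 0.7930, 0.3997, 0.5592, -0.8290, 0.0000]
J3: z=[-0.7740, -0.5221, 0.3584] o=[0.4452, 0.2279, 0.4414] → [0.6481, -1.1437, -0.2665, -0.7740, -0.5221, 0.3584]
J4: z=[0.0664, -0.6297, -0.7740] o=[0.0800, 0.5616, 0.1386] → [0.8565, -0.3036, 0.3205, 0.0664, -0.6297, -0.7740]
J5: z=[0.0664, -0.6297, -0.7740] o=[0.5845, 0.6389, -0.2687] → [0.5402, 0.0598, -0.0023, 0.0664, -0.6297, -0.7740]
J6: z=[-0.4705, 0.6643, -0.5808] o=[1.0703, 0.7556, -0.5287] → [-0.4326, 0.0179, 0.3708, -0.4705, 0.6643, -0.5808]
q̇ = J⁺·V = [-0.7840, -0.8260, 0.7370, -0.7770, 0.5470, 0.6100]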